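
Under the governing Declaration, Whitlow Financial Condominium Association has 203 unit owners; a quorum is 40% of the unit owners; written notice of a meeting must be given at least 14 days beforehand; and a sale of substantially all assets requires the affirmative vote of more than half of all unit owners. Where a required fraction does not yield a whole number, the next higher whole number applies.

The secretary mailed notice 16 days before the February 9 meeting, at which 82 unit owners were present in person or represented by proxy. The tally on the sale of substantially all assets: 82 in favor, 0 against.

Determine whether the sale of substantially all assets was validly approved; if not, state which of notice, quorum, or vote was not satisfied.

Invalid — vote requirement not satisfied.

Notice: 16 days given; 14 required. Satisfied.
Quorum: 40% of 203 = 81.20, rounded up to 82; 82 present. Satisfied.
Vote: requires a majority of all unit owners (203); a majority of 203 is 102, so 102 needed; 82 in favor. Not satisfied.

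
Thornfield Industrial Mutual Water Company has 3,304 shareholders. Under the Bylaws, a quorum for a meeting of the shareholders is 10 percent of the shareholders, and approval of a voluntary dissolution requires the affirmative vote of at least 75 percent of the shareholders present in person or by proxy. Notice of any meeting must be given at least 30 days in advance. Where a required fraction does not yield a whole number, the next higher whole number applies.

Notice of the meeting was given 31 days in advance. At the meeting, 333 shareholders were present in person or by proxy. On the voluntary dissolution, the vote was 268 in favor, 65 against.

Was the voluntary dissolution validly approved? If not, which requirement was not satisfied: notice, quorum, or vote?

Notice: 31 days given; 30 required. Satisfied.
Quorum: 10% of 3,304 = 330.40, rounded up to 331; 333 present. Satisfied.
Vote: requires three-fourths of those present (333); 3/4 of 333 = 249.75, rounded up to 250, so 250 needed; 268 in favor. Satisfied.

Valid — all requirements satisfied.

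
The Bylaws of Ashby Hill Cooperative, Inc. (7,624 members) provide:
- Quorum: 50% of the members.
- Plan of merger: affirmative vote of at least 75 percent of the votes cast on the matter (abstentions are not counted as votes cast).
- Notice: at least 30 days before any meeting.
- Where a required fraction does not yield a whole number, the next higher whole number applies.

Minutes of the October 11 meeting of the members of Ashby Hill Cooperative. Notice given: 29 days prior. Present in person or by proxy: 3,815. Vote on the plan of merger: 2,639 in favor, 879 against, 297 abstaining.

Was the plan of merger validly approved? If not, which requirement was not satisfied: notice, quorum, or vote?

Invalid — notice requirement not satisfied.

Notice: 29 days given; 30 required. Not satisfied.
Quorum: 50% of 7,624 = 3,812; 3,815 present. Satisfied.
Vote: requires three-fourths of the votes cast (3,815 − 297 abstaining = 3,518); 3/4 of 3518 = 2638.50, rounded up to 2639, so 2,639 needed; 2,639 in favor. Satisfied.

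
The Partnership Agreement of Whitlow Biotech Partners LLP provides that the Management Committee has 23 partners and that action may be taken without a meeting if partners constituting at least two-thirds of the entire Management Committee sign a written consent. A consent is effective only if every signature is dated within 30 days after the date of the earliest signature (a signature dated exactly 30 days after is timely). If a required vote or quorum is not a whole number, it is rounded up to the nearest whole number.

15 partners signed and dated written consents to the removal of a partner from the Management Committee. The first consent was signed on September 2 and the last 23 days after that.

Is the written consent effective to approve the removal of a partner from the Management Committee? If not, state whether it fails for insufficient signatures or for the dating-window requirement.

Signatures required: at least two-thirds of 23 — 2/3 of 23 = 15.33, rounded up to 16, so 16 needed; 15 signed. Insufficient.
Dating window: the latest signature is 23 days after the earliest; the limit is 30 days. Within the window.

Not effective — insufficient signatures.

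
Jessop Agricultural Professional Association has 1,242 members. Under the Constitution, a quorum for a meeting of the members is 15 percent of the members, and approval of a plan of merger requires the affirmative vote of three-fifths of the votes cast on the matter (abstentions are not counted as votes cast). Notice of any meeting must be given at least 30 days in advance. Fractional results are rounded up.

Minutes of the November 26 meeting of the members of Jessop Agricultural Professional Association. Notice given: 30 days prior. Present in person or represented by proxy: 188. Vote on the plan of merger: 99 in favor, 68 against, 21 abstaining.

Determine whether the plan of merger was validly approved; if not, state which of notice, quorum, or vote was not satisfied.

Notice: 30 days given; 30 required. Satisfied.
Quorum: 15% of 1,242 = 186.30, rounded up to 187; 188 present. Satisfied.
Vote: requires three-fifths of the votes cast (188 − 21 abstaining = 167); 3/5 of 167 = 100.20, rounded up to 101, so 101 needed; 99 in favor. Not satisfied.

Invalid — vote requirement not satisfied.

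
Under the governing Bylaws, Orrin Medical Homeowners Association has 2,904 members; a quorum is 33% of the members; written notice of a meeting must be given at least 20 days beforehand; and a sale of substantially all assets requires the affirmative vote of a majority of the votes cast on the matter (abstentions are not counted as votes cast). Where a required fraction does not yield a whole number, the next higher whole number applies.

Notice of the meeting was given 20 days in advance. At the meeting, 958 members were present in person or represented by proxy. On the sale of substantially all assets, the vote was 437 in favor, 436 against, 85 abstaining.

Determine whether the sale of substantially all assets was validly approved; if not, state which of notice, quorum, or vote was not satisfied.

Invalid — quorum requirement not satisfied.

Notice: 20 days given; 20 required. Satisfied.
Quorum: 33% of 2,904 = 958.32, rounded up to 959; 958 present. Not satisfied.
Vote: requires a majority of the votes cast (958 − 85 abstaining = 873); a majority of 873 is 437, so 437 needed; 437 in favor. Satisfied.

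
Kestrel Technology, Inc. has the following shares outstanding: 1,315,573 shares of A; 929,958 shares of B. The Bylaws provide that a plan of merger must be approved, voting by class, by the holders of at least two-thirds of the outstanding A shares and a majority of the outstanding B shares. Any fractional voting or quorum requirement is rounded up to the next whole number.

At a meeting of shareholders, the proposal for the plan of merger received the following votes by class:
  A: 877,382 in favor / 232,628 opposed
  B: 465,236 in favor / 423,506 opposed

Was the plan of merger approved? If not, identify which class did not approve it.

Approved — every class gave the required vote.

A: 2/3 of 1315573 = 877048.67, rounded up to 877049; 877,049 required, 877,382 in favor — approved.
B: a majority of 929958 is 464980; 464,980 required, 465,236 in favor — approved.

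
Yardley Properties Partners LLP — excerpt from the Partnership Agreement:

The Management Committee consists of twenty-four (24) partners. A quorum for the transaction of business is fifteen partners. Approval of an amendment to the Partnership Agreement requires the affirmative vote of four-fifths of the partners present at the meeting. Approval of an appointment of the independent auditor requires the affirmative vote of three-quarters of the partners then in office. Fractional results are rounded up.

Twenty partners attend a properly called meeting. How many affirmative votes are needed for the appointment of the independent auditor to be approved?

18

The appointment of the independent auditor requires three-fourths of the partners then in office (24).
3/4 of 24 = 18.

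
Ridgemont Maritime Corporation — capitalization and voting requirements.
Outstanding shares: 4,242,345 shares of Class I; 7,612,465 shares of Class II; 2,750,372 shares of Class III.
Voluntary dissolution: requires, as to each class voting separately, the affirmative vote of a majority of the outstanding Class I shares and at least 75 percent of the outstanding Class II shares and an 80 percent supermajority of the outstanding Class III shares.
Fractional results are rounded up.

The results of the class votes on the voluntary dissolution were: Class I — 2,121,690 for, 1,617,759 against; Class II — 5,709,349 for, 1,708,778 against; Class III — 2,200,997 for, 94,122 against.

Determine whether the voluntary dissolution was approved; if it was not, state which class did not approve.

Approved — every class gave the required vote.

Class I: a majority of 4242345 is 2121173; 2,121,173 required, 2,121,690 in favor — approved.
Class II: 3/4 of 7612465 = 5709348.75, rounded up to 5709349; 5,709,349 required, 5,709,349 in favor — approved.
Class III: 4/5 of 2750372 = 2200297.60, rounded up to 2200298; 2,200,298 required, 2,200,997 in favor — approved.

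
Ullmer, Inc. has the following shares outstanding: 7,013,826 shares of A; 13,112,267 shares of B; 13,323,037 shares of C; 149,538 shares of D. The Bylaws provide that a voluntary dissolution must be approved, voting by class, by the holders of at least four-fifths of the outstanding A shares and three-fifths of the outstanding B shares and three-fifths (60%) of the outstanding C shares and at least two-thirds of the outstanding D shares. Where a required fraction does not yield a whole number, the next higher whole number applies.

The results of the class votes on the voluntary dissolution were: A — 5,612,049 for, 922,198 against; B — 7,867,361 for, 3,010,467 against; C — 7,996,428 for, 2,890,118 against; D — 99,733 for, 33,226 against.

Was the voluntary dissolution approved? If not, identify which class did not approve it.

A: 4/5 of 7013826 = 5611060.80, rounded up to 5611061; 5,611,061 required, 5,612,049 in favor — approved.
B: 3/5 of 13112267 = 7867360.20, rounded up to 7867361; 7,867,361 required, 7,867,361 in favor — approved.
C: 3/5 of 13323037 = 7993822.20, rounded up to 7993823; 7,993,823 required, 7,996,428 in favor — approved.
D: 2/3 of 149538 = 99692; 99,692 required, 99,733 in favor — approved.

Approved — every class gave the required vote.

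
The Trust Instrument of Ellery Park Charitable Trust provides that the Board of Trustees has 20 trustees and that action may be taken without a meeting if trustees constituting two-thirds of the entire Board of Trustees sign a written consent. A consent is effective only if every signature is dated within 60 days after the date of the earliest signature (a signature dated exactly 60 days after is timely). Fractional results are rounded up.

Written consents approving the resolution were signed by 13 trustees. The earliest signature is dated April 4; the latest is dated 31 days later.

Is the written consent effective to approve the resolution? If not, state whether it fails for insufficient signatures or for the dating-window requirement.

Not effective — insufficient signatures.

Signatures required: two-thirds of 20 — 2/3 of 20 = 13.33, rounded up to 14, so 14 needed; 13 signed. Insufficient.
Dating window: the latest signature is 31 days after the earliest; the limit is 60 days. Within the window.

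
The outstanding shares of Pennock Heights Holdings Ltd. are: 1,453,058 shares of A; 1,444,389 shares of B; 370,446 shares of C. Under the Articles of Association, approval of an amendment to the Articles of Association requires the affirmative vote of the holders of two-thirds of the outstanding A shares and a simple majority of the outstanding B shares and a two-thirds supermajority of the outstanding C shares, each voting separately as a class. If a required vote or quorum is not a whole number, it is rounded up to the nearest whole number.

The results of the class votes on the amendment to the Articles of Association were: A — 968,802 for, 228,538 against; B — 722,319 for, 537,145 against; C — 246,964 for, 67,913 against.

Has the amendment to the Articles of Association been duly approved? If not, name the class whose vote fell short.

A: 2/3 of 1453058 = 968705.33, rounded up to 968706; 968,706 required, 968,802 in favor — approved.
B: a majority of 1444389 is 722195; 722,195 required, 722,319 in favor — approved.
C: 2/3 of 370446 = 246964; 246,964 required, 246,964 in favor — approved.

Approved — every class gave the required vote.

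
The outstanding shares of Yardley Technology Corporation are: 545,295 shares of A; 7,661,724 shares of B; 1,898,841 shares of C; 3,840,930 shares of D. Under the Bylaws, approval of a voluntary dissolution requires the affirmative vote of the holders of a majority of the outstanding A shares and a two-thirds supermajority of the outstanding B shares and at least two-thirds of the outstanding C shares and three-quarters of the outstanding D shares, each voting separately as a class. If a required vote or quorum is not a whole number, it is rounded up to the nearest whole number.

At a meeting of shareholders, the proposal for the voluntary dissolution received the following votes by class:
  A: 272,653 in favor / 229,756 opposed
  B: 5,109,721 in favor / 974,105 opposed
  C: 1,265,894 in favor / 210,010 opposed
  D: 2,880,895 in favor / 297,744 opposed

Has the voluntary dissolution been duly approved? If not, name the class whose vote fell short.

A: a majority of 545295 is 272648; 272,648 required, 272,653 in favor — approved.
B: 2/3 of 7661724 = 5107816; 5,107,816 required, 5,109,721 in favor — approved.
C: 2/3 of 1898841 = 1265894; 1,265,894 required, 1,265,894 in favor — approved.
D: 3/4 of 3840930 = 2880697.50, rounded up to 2880698; 2,880,698 required, 2,880,895 in favor — approved.

Approved — every class gave the required vote.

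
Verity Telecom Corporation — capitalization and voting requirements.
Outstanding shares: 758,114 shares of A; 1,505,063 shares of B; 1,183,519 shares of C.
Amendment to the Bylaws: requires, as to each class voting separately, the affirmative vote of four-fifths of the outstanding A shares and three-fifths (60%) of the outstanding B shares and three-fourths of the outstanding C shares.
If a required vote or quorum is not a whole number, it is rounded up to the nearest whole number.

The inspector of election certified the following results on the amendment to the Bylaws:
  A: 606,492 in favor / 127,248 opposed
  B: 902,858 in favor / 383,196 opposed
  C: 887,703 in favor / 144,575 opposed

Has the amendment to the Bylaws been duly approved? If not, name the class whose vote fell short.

Not approved — the B shares did not give the required vote.

A: 4/5 of 758114 = 606491.20, rounded up to 606492; 606,492 required, 606,492 in favor — approved.
B: 3/5 of 1505063 = 903037.80, rounded up to 903038; 903,038 required, 902,858 in favor — not approved.
C: 3/4 of 1183519 = 887639.25, rounded up to 887640; 887,640 required, 887,703 in favor — approved.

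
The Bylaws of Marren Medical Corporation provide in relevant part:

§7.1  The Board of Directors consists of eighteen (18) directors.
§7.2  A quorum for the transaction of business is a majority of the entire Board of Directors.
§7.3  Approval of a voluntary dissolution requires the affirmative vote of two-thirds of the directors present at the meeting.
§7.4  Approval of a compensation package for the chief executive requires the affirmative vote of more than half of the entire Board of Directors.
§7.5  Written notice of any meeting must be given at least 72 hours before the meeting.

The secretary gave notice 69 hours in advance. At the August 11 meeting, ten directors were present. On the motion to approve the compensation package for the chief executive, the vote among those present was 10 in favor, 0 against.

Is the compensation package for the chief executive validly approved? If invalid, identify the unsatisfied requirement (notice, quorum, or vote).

Notice: 69 hours given; 72 required (69 < 72). Not satisfied.
Quorum: 10 present; quorum is 10. Satisfied.
Vote: the compensation package for the chief executive requires a majority of the entire Board of Directors (18). A majority of 18 is 10, so 10 affirmative votes are needed; 10 voted in favor. Satisfied.

Invalid — notice requirement not satisfied.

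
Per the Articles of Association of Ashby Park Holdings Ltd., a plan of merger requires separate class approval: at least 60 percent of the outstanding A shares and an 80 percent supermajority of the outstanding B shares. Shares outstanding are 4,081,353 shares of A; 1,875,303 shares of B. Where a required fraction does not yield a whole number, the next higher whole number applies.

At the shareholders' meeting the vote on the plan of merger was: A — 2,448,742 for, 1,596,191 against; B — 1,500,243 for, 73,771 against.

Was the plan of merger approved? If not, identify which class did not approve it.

A: 3/5 of 4081353 = 2448811.80, rounded up to 2448812; 2,448,812 required, 2,448,742 in favor — not approved.
B: 4/5 of 1875303 = 1500242.40, rounded up to 1500243; 1,500,243 required, 1,500,243 in favor — approved.

Not approved — the A shares did not give the required vote.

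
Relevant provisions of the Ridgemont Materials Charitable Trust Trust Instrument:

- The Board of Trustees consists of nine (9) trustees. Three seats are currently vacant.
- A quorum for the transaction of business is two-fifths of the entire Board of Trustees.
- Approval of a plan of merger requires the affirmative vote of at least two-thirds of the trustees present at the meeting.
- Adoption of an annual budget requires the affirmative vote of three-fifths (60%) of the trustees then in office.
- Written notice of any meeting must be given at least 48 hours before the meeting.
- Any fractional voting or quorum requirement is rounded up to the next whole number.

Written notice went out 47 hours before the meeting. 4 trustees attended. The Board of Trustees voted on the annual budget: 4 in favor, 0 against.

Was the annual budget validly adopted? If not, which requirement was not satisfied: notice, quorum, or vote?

Notice: 47 hours given; 48 required (47 < 48). Not satisfied.
Quorum: 4 present; quorum is 4. Satisfied.
Vote: the annual budget requires three-fifths of the trustees then in office (6). 3/5 of 6 = 3.60, rounded up to 4, so 4 affirmative votes are needed; 4 voted in favor. Satisfied.

Invalid — notice requirement not satisfied.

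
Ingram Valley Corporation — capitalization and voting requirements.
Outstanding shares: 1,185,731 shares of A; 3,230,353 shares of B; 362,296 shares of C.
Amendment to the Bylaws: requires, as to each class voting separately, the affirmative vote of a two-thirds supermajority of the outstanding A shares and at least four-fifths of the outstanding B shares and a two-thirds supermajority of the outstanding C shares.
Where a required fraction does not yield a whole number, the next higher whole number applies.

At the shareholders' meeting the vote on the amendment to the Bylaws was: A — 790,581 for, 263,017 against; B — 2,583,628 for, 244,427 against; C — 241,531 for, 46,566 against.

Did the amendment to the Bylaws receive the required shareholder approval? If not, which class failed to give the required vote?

A: 2/3 of 1185731 = 790487.33, rounded up to 790488; 790,488 required, 790,581 in favor — approved.
B: 4/5 of 3230353 = 2584282.40, rounded up to 2584283; 2,584,283 required, 2,583,628 in favor — not approved.
C: 2/3 of 362296 = 241530.67, rounded up to 241531; 241,531 required, 241,531 in favor — approved.

Not approved — the B shares did not give the required vote.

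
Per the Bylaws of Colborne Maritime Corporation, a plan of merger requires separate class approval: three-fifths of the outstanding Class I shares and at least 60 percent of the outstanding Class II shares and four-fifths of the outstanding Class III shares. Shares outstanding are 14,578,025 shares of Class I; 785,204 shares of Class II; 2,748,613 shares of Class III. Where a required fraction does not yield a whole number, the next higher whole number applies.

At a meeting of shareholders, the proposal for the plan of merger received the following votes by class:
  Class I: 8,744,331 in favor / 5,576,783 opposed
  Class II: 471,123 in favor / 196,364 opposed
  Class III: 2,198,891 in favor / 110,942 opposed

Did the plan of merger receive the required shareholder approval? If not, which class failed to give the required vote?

Class I: 3/5 of 14578025 = 8746815; 8,746,815 required, 8,744,331 in favor — not approved.
Class II: 3/5 of 785204 = 471122.40, rounded up to 471123; 471,123 required, 471,123 in favor — approved.
Class III: 4/5 of 2748613 = 2198890.40, rounded up to 2198891; 2,198,891 required, 2,198,891 in favor — approved.

Not approved — the Class I shares did not give the required vote.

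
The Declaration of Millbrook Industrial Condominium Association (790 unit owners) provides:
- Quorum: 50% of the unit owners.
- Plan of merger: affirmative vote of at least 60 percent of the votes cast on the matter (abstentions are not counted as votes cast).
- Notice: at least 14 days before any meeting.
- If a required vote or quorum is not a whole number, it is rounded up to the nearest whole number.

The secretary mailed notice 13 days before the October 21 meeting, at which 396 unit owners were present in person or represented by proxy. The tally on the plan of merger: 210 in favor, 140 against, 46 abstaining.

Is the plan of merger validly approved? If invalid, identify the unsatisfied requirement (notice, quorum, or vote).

Invalid — notice requirement not satisfied.

Notice: 13 days given; 14 required. Not satisfied.
Quorum: 50% of 790 = 395; 396 present. Satisfied.
Vote: requires three-fifths of the votes cast (396 − 46 abstaining = 350); 3/5 of 350 = 210, so 210 needed; 210 in favor. Satisfied.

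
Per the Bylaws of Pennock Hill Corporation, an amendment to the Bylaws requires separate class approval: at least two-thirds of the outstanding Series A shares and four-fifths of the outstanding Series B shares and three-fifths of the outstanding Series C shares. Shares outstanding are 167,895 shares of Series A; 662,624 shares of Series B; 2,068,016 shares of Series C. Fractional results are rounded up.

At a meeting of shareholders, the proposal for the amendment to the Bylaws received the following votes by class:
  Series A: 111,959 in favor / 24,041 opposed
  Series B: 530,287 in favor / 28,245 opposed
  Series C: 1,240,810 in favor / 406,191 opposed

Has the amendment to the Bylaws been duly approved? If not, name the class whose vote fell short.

Approved — every class gave the required vote.

Series A: 2/3 of 167895 = 111930; 111,930 required, 111,959 in favor — approved.
Series B: 4/5 of 662624 = 530099.20, rounded up to 530100; 530,100 required, 530,287 in favor — approved.
Series C: 3/5 of 2068016 = 1240809.60, rounded up to 1240810; 1,240,810 required, 1,240,810 in favor — approved.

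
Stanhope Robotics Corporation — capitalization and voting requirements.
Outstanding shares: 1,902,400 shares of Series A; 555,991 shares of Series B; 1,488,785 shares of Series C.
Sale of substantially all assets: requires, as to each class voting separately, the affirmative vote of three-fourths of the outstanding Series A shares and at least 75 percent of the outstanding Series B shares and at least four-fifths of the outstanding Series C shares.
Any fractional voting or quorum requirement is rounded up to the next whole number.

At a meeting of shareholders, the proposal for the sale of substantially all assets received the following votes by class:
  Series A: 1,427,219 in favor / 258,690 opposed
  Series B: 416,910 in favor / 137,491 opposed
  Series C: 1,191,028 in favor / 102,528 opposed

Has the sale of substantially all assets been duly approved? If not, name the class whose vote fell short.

Series A: 3/4 of 1902400 = 1426800; 1,426,800 required, 1,427,219 in favor — approved.
Series B: 3/4 of 555991 = 416993.25, rounded up to 416994; 416,994 required, 416,910 in favor — not approved.
Series C: 4/5 of 1488785 = 1191028; 1,191,028 required, 1,191,028 in favor — approved.

Not approved — the Series B shares did not give the required vote.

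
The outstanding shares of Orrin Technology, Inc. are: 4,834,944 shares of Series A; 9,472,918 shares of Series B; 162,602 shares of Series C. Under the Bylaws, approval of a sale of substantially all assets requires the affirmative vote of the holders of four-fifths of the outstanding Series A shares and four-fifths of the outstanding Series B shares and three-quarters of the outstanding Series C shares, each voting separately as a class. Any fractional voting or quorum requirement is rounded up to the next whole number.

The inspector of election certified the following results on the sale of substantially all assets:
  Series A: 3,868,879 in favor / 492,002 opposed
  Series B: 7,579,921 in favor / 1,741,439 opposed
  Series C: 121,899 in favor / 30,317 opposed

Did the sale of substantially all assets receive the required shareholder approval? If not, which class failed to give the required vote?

Series A: 4/5 of 4834944 = 3867955.20, rounded up to 3867956; 3,867,956 required, 3,868,879 in favor — approved.
Series B: 4/5 of 9472918 = 7578334.40, rounded up to 7578335; 7,578,335 required, 7,579,921 in favor — approved.
Series C: 3/4 of 162602 = 121951.50, rounded up to 121952; 121,952 required, 121,899 in favor — not approved.

Not approved — the Series C shares did not give the required vote.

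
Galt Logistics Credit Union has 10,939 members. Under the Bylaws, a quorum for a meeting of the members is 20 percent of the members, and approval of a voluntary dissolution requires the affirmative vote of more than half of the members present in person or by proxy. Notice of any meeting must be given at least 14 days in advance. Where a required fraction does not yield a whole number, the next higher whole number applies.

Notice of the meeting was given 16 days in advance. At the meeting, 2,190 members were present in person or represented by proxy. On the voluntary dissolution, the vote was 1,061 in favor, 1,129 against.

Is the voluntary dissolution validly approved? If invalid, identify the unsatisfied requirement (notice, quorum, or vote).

Invalid — vote requirement not satisfied.

Notice: 16 days given; 14 required. Satisfied.
Quorum: 20% of 10,939 = 2,187.80, rounded up to 2,188; 2,190 present. Satisfied.
Vote: requires a majority of those present (2,190); a majority of 2190 is 1096, so 1,096 needed; 1,061 in favor. Not satisfied.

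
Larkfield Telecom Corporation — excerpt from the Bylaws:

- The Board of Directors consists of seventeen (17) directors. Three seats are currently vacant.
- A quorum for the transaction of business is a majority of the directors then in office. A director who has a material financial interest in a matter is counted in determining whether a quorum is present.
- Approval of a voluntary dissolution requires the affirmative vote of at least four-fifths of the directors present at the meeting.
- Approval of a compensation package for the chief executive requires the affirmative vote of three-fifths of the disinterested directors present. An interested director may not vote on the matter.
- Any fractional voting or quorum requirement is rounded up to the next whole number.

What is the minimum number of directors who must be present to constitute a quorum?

A majority of 14 is 8.

8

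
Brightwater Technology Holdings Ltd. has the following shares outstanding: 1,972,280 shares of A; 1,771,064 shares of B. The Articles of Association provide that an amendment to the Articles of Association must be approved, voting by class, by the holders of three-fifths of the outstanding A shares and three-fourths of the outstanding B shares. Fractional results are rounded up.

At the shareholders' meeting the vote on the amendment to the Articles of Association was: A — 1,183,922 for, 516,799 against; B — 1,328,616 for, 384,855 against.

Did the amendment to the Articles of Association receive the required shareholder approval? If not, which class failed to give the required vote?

A: 3/5 of 1972280 = 1183368; 1,183,368 required, 1,183,922 in favor — approved.
B: 3/4 of 1771064 = 1328298; 1,328,298 required, 1,328,616 in favor — approved.

Approved — every class gave the required vote.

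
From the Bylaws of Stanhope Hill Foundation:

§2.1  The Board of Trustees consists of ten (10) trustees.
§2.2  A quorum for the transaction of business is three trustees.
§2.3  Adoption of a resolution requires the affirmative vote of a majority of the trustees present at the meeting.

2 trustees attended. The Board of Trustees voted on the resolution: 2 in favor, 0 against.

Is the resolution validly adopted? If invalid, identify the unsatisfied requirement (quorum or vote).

Quorum: 2 present; quorum is 3. Not satisfied.
Vote: the resolution requires a majority of the trustees present (2). A majority of 2 is 2, so 2 affirmative votes are needed; 2 voted in favor. Satisfied. (Moot — without a quorum no business can be validly transacted.)

Invalid — quorum requirement not satisfied.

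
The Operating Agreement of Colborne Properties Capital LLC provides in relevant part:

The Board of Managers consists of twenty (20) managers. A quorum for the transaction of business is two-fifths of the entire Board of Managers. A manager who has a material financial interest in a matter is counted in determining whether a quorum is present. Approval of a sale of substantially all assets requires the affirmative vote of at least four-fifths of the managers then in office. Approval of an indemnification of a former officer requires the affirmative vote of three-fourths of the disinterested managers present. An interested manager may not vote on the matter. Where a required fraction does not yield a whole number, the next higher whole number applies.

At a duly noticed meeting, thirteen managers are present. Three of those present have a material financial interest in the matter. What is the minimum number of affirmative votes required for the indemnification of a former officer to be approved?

8

The indemnification of a former officer requires three-fourths of the disinterested managers present (13 − 3 = 10).
3/4 of 10 = 7.50, rounded up to 8.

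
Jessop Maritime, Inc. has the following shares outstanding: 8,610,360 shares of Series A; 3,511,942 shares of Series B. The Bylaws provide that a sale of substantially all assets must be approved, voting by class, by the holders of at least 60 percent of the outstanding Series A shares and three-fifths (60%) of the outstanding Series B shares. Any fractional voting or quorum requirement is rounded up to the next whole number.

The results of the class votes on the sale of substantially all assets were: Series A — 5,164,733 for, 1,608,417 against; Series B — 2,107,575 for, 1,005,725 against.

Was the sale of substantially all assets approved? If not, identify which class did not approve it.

Not approved — the Series A shares did not give the required vote.

Series A: 3/5 of 8610360 = 5166216; 5,166,216 required, 5,164,733 in favor — not approved.
Series B: 3/5 of 3511942 = 2107165.20, rounded up to 2107166; 2,107,166 required, 2,107,575 in favor — approved.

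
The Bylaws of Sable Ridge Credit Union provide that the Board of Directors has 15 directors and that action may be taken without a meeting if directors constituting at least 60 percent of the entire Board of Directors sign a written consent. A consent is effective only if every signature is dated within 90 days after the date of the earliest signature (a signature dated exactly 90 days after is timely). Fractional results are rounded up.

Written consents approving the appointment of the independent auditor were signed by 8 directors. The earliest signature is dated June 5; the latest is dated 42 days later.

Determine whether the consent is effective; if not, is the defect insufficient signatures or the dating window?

Signatures required: at least 60 percent of 15 — 3/5 of 15 = 9, so 9 needed; 8 signed. Insufficient.
Dating window: the latest signature is 42 days after the earliest; the limit is 90 days. Within the window.

Not effective — insufficient signatures.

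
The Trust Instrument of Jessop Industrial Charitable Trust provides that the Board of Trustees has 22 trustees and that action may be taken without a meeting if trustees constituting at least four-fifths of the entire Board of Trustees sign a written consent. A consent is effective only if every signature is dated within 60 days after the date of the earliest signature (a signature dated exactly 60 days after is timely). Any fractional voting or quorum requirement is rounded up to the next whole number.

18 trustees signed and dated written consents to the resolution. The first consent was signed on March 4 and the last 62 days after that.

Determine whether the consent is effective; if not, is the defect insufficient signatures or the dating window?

Not effective — dating-window requirement not satisfied.

Signatures required: at least four-fifths of 22 — 4/5 of 22 = 17.60, rounded up to 18, so 18 needed; 18 signed. Sufficient.
Dating window: the latest signature is 62 days after the earliest; the limit is 60 days. Outside the window.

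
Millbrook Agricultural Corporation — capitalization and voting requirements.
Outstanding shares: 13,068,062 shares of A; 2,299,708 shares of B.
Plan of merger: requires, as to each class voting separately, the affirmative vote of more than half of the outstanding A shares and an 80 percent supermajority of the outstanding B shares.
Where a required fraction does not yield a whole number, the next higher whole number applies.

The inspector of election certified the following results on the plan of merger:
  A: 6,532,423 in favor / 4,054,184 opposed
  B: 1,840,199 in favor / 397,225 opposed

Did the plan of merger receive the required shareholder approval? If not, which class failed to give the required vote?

Not approved — the A shares did not give the required vote.

A: a majority of 13068062 is 6534032; 6,534,032 required, 6,532,423 in favor — not approved.
B: 4/5 of 2299708 = 1839766.40, rounded up to 1839767; 1,839,767 required, 1,840,199 in favor — approved.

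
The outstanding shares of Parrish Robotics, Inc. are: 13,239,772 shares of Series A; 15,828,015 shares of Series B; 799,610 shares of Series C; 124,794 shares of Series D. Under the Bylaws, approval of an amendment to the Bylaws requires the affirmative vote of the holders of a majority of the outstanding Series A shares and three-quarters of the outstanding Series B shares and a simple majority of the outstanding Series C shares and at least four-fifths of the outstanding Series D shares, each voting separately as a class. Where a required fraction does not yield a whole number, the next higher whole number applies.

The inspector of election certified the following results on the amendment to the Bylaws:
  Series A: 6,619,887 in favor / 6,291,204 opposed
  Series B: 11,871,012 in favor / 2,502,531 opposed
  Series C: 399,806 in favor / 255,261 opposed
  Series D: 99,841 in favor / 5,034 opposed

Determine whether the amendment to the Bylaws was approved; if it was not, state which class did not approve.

Series A: a majority of 13239772 is 6619887; 6,619,887 required, 6,619,887 in favor — approved.
Series B: 3/4 of 15828015 = 11871011.25, rounded up to 11871012; 11,871,012 required, 11,871,012 in favor — approved.
Series C: a majority of 799610 is 399806; 399,806 required, 399,806 in favor — approved.
Series D: 4/5 of 124794 = 99835.20, rounded up to 99836; 99,836 required, 99,841 in favor — approved.

Approved — every class gave the required vote.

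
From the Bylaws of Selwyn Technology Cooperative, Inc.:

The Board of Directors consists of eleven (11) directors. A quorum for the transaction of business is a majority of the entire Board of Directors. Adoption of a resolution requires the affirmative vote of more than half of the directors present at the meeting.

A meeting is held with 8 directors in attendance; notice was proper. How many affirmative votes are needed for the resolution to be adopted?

The resolution requires a majority of the directors present (8).
A majority of 8 is 5.

5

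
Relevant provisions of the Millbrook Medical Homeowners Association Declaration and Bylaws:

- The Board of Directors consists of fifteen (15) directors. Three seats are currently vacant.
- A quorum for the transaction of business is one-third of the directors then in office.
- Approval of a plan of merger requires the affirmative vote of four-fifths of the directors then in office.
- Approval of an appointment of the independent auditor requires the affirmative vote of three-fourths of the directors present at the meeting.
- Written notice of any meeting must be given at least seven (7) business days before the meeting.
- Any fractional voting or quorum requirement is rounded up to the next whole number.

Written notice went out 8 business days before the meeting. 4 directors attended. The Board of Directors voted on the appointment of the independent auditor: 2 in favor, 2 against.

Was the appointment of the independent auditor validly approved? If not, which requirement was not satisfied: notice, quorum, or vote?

Invalid — vote requirement not satisfied.

Notice: 8 business days given; 7 required (8 ≥ 7). Satisfied.
Quorum: 4 present; quorum is 4. Satisfied.
Vote: the appointment of the independent auditor requires three-fourths of the directors present (4). 3/4 of 4 = 3, so 3 affirmative votes are needed; 2 voted in favor. Not satisfied.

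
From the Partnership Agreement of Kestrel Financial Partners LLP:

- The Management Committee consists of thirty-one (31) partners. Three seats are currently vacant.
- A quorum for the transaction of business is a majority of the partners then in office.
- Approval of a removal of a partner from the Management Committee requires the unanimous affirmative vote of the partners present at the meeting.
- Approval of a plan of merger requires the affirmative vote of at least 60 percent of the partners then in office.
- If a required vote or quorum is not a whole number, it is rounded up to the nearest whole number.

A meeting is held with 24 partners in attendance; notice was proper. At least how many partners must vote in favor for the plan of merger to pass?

The plan of merger requires three-fifths of the partners then in office (28).
3/5 of 28 = 16.80, rounded up to 17.

17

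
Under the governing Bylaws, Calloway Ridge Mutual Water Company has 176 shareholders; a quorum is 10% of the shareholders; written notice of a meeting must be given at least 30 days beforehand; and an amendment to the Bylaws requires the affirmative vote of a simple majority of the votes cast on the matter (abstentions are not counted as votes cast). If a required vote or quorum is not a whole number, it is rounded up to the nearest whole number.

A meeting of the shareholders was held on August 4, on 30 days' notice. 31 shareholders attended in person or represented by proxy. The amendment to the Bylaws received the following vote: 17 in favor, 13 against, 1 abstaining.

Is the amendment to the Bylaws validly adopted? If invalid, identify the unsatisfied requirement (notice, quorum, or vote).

Valid — all requirements satisfied.

Notice: 30 days given; 30 required. Satisfied.
Quorum: 10% of 176 = 17.60, rounded up to 18; 31 present. Satisfied.
Vote: requires a majority of the votes cast (31 − 1 abstaining = 30); a majority of 30 is 16, so 16 needed; 17 in favor. Satisfied.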